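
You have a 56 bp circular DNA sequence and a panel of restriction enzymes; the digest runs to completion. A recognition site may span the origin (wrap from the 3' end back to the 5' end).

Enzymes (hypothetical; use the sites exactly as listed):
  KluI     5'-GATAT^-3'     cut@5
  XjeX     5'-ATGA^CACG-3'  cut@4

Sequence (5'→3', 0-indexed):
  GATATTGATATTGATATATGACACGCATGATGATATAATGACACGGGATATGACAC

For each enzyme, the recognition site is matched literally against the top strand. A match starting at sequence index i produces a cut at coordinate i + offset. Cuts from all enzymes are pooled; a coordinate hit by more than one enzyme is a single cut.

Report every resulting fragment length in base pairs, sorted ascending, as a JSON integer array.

[2,4,5,6,6,8,10,15]

Per-enzyme occurrences:
  KluI GATAT/5: at [0, 6, 12, 31, 46] ⇒ [5, 11, 17, 36, 51]
  XjeX ATGACACG/4: at [17, 37, 49] ⇒ [21, 41, 53]

Pooled cuts: [5, 11, 17, 21, 36, 41, 51, 53]

Fragment lengths:
  5→11: 6 bp
  11→17: 6 bp
  17→21: 4 bp
  21→36: 15 bp
  36→41: 5 bp
  41→51: 10 bp
  51→53: 2 bp
  53→5 (wrap): 56-53+5 = 8 bp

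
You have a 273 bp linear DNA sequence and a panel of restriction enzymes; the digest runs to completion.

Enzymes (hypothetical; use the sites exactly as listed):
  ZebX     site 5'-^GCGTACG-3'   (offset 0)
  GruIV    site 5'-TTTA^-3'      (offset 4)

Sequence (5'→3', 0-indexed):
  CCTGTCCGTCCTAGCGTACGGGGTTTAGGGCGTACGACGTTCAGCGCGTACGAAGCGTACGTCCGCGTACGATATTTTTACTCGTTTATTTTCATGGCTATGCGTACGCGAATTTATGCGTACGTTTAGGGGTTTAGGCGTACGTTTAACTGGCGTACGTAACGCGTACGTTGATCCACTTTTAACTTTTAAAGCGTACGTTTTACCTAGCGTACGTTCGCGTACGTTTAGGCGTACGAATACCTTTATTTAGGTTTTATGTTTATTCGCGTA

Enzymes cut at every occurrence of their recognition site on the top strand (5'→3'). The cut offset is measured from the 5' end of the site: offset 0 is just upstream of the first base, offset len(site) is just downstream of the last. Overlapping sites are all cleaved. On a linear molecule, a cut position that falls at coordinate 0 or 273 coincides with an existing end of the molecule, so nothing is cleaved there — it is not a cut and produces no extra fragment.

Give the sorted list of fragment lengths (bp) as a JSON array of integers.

Scan for sites:
  ZebX GCGTACG/0: at [13, 29, 45, 54, 64, 101, 117, 137, 152, 163, 193, 209, 219, 231] ⇒ [13, 29, 45, 54, 64, 101, 117, 137, 152, 163, 193, 209, 219, 231]
  GruIV TTTA/4: at [23, 76, 84, 112, 124, 132, 144, 180, 187, 201, 226, 244, 248, 255, 261] ⇒ [27, 80, 88, 116, 128, 136, 148, 184, 191, 205, 230, 248, 252, 259, 265]

All cut coordinates (distinct, sorted): [13, 27, 29, 45, 54, 64, 80, 88, 101, 116, 117, 128, 136, 137, 148, 152, 163, 184, 191, 193, 205, 209, 219, 230, 231, 248, 252, 259, 265]

Fragments:
  [0,13): 13 bp
  [13,27): 14 bp
  [27,29): 2 bp
  [29,45): 16 bp
  [45,54): 9 bp
  [54,64): 10 bp
  [64,80): 16 bp
  [80,88): 8 bp
  [88,101): 13 bp
  [101,116): 15 bp
  [116,117): 1 bp
  [117,128): 11 bp
  [128,136): 8 bp
  [136,137): 1 bp
  [137,148): 11 bp
  [148,152): 4 bp
  [152,163): 11 bp
  [163,184): 21 bp
  [184,191): 7 bp
  [191,193): 2 bp
  [193,205): 12 bp
  [205,209): 4 bp
  [209,219): 10 bp
  [219,230): 11 bp
  [230,231): 1 bp
  [231,248): 17 bp
  [248,252): 4 bp
  [252,259): 7 bp
  [259,265): 6 bp
  [265,273): 8 bp

[1,1,1,2,2,4,4,4,6,7,7,8,8,8,9,10,10,11,11,11,11,12,13,13,14,15,16,16,17,21]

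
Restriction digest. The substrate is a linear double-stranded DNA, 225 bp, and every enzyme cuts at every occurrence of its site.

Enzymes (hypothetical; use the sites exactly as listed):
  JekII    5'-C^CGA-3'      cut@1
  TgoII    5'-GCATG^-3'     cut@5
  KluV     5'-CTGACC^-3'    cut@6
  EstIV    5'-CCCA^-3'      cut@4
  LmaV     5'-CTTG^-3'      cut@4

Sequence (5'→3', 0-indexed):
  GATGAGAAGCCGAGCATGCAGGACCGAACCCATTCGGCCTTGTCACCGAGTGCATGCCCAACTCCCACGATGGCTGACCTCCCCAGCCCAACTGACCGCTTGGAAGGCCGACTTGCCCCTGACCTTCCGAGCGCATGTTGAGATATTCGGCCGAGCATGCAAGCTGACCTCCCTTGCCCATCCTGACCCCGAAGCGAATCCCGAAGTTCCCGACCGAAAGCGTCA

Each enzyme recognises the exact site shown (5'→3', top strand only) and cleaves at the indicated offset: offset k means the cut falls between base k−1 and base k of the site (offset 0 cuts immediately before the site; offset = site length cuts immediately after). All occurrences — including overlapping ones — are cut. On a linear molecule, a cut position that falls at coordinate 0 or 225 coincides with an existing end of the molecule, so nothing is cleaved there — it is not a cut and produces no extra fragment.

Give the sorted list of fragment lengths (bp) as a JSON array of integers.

Per-enzyme occurrences:
  JekII (CCGA, off=1): starts [9, 23, 45, 107, 126, 150, 188, 200, 209, 213] → cuts [10, 24, 46, 108, 127, 151, 189, 201, 210, 214]
  TgoII (GCATG, off=5): starts [13, 51, 132, 154] → cuts [18, 56, 137, 159]
  KluV (CTGACC, off=6): starts [73, 91, 118, 163, 182] → cuts [79, 97, 124, 169, 188]
  EstIV (CCCA, off=4): starts [28, 56, 63, 81, 86, 176] → cuts [32, 60, 67, 85, 90, 180]
  LmaV (CTTG, off=4): starts [38, 98, 111, 172] → cuts [42, 102, 115, 176]

Pooled cuts: [10, 18, 24, 32, 42, 46, 56, 60, 67, 79, 85, 90, 97, 102, 108, 115, 124, 127, 137, 151, 159, 169, 176, 180, 188, 189, 201, 210, 214]

Fragment lengths:
  [0,10): 10 bp
  [10,18): 8 bp
  [18,24): 6 bp
  [24,32): 8 bp
  [32,42): 10 bp
  [42,46): 4 bp
  [46,56): 10 bp
  [56,60): 4 bp
  [60,67): 7 bp
  [67,79): 12 bp
  [79,85): 6 bp
  [85,90): 5 bp
  [90,97): 7 bp
  [97,102): 5 bp
  [102,108): 6 bp
  [108,115): 7 bp
  [115,124): 9 bp
  [124,127): 3 bp
  [127,137): 10 bp
  [137,151): 14 bp
  [151,159): 8 bp
  [159,169): 10 bp
  [169,176): 7 bp
  [176,180): 4 bp
  [180,188): 8 bp
  [188,189): 1 bp
  [189,201): 12 bp
  [201,210): 9 bp
  [210,214): 4 bp
  [214,225): 11 bp

[1,3,4,4,4,4,5,5,6,6,6,7,7,7,7,8,8,8,8,9,9,10,10,10,10,10,11,12,12,14]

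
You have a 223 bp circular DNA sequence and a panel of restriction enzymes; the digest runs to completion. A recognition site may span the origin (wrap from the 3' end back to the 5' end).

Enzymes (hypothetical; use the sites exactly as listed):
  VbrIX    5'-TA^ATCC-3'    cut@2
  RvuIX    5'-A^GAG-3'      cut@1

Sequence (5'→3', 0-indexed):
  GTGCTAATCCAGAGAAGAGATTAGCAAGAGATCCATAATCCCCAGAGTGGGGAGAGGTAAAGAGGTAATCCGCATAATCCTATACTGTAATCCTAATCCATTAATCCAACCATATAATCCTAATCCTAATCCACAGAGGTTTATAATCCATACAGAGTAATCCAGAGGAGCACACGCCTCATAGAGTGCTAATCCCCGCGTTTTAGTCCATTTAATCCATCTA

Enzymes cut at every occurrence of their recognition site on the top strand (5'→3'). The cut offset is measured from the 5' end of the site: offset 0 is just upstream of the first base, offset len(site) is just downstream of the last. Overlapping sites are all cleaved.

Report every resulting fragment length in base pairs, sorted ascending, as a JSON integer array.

[5,5,5,5,6,6,6,6,7,7,8,8,8,9,9,9,10,10,11,13,13,15,19,23]

Per-enzyme occurrences:
  VbrIX TAATCC/2: at [4, 35, 65, 74, 87, 93, 101, 114, 120, 126, 143, 157, 189, 212] ⇒ [6, 37, 67, 76, 89, 95, 103, 116, 122, 128, 145, 159, 191, 214]
  RvuIX AGAG/1: at [10, 15, 26, 43, 52, 60, 134, 153, 163, 182] ⇒ [11, 16, 27, 44, 53, 61, 135, 154, 164, 183]

Pooled cuts: [6, 11, 16, 27, 37, 44, 53, 61, 67, 76, 89, 95, 103, 116, 122, 128, 135, 145, 154, 159, 164, 183, 191, 214]

Fragments:
  6→11: 5 bp
  11→16: 5 bp
  16→27: 11 bp
  27→37: 10 bp
  37→44: 7 bp
  44→53: 9 bp
  53→61: 8 bp
  61→67: 6 bp
  67→76: 9 bp
  76→89: 13 bp
  89→95: 6 bp
  95→103: 8 bp
  103→116: 13 bp
  116→122: 6 bp
  122→128: 6 bp
  128→135: 7 bp
  135→145: 10 bp
  145→154: 9 bp
  154→159: 5 bp
  159→164: 5 bp
  164→183: 19 bp
  183→191: 8 bp
  191→214: 23 bp
  214→6 (wrap): 223-214+6 = 15 bp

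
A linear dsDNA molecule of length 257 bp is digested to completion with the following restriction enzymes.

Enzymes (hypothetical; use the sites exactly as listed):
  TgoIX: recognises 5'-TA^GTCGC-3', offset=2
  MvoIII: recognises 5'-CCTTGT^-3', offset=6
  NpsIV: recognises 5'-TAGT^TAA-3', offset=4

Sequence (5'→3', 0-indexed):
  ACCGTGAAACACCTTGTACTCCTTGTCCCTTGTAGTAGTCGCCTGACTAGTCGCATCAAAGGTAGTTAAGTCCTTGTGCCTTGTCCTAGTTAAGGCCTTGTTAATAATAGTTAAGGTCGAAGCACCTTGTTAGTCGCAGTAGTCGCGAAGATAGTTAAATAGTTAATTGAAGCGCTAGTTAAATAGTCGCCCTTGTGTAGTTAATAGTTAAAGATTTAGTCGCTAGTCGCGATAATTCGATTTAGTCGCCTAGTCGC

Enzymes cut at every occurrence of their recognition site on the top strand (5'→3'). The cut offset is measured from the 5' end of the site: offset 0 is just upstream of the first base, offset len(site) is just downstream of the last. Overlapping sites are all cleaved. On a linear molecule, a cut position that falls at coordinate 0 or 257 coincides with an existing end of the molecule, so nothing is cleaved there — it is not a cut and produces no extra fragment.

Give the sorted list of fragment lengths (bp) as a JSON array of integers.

Scan for sites:
  TgoIX (TAGTCGC, off=2): starts [35, 47, 130, 139, 183, 216, 223, 242, 250] → cuts [37, 49, 132, 141, 185, 218, 225, 244, 252]
  MvoIII (CCTTGT, off=6): starts [11, 20, 27, 71, 78, 95, 124, 190] → cuts [17, 26, 33, 77, 84, 101, 130, 196]
  NpsIV (TAGTTAA, off=4): starts [62, 86, 107, 151, 159, 175, 197, 204] → cuts [66, 90, 111, 155, 163, 179, 201, 208]

Pooled cuts: [17, 26, 33, 37, 49, 66, 77, 84, 90, 101, 111, 130, 132, 141, 155, 163, 179, 185, 196, 201, 208, 218, 225, 244, 252]

Fragment lengths:
  [0,17): 17 bp
  [17,26): 9 bp
  [26,33): 7 bp
  [33,37): 4 bp
  [37,49): 12 bp
  [49,66): 17 bp
  [66,77): 11 bp
  [77,84): 7 bp
  [84,90): 6 bp
  [90,101): 11 bp
  [101,111): 10 bp
  [111,130): 19 bp
  [130,132): 2 bp
  [132,141): 9 bp
  [141,155): 14 bp
  [155,163): 8 bp
  [163,179): 16 bp
  [179,185): 6 bp
  [185,196): 11 bp
  [196,201): 5 bp
  [201,208): 7 bp
  [208,218): 10 bp
  [218,225): 7 bp
  [225,244): 19 bp
  [244,252): 8 bp
  [252,257): 5 bp

[2,4,5,5,6,6,7,7,7,7,8,8,9,9,10,10,11,11,11,12,14,16,17,17,19,19]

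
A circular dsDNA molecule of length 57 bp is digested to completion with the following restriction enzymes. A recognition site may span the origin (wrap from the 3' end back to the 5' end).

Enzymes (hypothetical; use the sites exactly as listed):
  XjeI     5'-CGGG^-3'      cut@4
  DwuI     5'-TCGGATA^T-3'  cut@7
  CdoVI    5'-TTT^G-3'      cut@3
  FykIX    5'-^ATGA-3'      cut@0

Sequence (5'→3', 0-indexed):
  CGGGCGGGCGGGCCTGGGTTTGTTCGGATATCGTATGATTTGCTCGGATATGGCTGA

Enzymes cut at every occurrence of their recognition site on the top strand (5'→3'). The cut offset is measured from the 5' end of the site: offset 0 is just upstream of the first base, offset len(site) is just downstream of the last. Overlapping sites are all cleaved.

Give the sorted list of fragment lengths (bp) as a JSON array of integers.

Scan for sites:
  XjeI (CGGG, off=4): starts [0, 4, 8] → cuts [4, 8, 12]
  DwuI (TCGGATAT, off=7): starts [23, 43] → cuts [30, 50]
  CdoVI (TTTG, off=3): starts [18, 38] → cuts [21, 41]
  FykIX (ATGA, off=0): starts [34] → cuts [34]

All cut coordinates (distinct, sorted): [4, 8, 12, 21, 30, 34, 41, 50]

Fragment lengths:
  4→8: 4 bp
  8→12: 4 bp
  12→21: 9 bp
  21→30: 9 bp
  30→34: 4 bp
  34→41: 7 bp
  41→50: 9 bp
  50→4 (wrap): 57-50+4 = 11 bp

[4,4,4,7,9,9,9,11]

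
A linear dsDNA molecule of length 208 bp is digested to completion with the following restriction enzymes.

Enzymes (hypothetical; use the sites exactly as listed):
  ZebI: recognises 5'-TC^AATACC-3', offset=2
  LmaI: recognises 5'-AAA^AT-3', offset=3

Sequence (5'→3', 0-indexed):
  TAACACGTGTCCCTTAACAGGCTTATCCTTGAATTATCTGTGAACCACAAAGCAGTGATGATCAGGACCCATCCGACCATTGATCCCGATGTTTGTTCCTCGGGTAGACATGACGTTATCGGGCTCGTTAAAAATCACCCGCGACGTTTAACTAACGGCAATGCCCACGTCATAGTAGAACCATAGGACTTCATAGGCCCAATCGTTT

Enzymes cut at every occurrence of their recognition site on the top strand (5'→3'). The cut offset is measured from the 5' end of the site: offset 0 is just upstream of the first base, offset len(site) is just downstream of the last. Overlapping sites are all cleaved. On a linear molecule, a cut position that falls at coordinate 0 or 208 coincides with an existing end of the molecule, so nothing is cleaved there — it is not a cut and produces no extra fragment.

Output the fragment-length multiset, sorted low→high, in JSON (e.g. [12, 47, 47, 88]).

Scan for sites:
  ZebI (TCAATACC, off=2): no sites
  LmaI AAAAT/3: at [130] ⇒ [133]

Pooled cuts: [133]

Fragments:
  [0,133): 133 bp
  [133,208): 75 bp

[75,133]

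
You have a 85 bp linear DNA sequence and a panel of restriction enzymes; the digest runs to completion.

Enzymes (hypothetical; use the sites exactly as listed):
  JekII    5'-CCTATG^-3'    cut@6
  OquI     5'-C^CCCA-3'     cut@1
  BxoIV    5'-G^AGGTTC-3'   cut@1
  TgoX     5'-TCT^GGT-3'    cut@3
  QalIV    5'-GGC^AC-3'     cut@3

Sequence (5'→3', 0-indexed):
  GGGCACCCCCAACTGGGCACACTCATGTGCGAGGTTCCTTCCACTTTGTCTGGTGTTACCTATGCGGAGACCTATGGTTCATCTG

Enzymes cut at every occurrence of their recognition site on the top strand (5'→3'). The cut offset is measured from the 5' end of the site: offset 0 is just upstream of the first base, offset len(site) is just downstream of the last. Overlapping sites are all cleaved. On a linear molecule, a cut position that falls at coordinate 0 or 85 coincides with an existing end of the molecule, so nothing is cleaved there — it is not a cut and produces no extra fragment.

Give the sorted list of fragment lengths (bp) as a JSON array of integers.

Scan for sites:
  JekII CCTATG/6: at [58, 70] ⇒ [64, 76]
  OquI CCCCA/1: at [6] ⇒ [7]
  BxoIV GAGGTTC/1: at [30] ⇒ [31]
  TgoX TCTGGT/3: at [48] ⇒ [51]
  QalIV GGCAC/3: at [1, 15] ⇒ [4, 18]

Pooled cuts: [4, 7, 18, 31, 51, 64, 76]

Fragment lengths:
  [0,4): 4 bp
  [4,7): 3 bp
  [7,18): 11 bp
  [18,31): 13 bp
  [31,51): 20 bp
  [51,64): 13 bp
  [64,76): 12 bp
  [76,85): 9 bp

[3,4,9,11,12,13,13,20]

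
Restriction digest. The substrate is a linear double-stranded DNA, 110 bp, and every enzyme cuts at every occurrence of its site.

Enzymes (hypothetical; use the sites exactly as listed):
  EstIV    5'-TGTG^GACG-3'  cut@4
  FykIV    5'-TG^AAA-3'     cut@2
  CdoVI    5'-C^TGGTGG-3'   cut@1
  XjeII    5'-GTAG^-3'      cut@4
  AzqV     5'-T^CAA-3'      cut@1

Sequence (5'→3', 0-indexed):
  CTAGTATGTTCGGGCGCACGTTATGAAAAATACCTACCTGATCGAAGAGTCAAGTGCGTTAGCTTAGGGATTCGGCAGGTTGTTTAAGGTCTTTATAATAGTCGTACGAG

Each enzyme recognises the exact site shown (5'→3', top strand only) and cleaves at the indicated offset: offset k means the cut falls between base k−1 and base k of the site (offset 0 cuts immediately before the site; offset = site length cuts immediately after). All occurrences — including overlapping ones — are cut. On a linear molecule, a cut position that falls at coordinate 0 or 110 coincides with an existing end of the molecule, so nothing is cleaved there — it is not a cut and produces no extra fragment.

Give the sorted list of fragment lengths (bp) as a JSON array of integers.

Scan for sites:
  EstIV (TGTGGACG, off=4): no sites
  FykIV TGAAA/2: at [23] ⇒ [25]
  CdoVI (CTGGTGG, off=1): no sites
  XjeII (GTAG, off=4): no sites
  AzqV TCAA/1: at [49] ⇒ [50]

All cut coordinates (distinct, sorted): [25, 50]

Fragments:
  [0,25): 25 bp
  [25,50): 25 bp
  [50,110): 60 bp

[25,25,60]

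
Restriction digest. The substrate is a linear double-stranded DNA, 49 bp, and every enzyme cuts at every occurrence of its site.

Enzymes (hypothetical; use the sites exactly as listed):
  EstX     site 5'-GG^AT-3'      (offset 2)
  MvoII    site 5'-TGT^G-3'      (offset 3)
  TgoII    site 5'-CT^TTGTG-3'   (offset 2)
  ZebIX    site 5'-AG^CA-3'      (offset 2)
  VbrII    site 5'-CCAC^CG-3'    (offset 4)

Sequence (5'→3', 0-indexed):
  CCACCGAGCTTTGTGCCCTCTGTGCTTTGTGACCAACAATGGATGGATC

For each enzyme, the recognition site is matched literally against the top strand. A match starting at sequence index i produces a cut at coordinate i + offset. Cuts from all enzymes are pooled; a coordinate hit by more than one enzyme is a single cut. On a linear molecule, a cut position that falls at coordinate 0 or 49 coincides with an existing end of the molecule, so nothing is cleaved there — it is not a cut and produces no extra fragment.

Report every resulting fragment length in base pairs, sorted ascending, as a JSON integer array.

[3,3,4,4,4,4,6,9,12]

Site scan:
  EstX (GGAT, off=2): starts [40, 44] → cuts [42, 46]
  MvoII (TGTG, off=3): starts [11, 20, 27] → cuts [14, 23, 30]
  TgoII (CTTTGTG, off=2): starts [8, 24] → cuts [10, 26]
  ZebIX (AGCA, off=2): no sites
  VbrII (CCACCG, off=4): starts [0] → cuts [4]

All cut coordinates (distinct, sorted): [4, 10, 14, 23, 26, 30, 42, 46]

Fragment lengths:
  [0,4): 4 bp
  [4,10): 6 bp
  [10,14): 4 bp
  [14,23): 9 bp
  [23,26): 3 bp
  [26,30): 4 bp
  [30,42): 12 bp
  [42,46): 4 bp
  [46,49): 3 bp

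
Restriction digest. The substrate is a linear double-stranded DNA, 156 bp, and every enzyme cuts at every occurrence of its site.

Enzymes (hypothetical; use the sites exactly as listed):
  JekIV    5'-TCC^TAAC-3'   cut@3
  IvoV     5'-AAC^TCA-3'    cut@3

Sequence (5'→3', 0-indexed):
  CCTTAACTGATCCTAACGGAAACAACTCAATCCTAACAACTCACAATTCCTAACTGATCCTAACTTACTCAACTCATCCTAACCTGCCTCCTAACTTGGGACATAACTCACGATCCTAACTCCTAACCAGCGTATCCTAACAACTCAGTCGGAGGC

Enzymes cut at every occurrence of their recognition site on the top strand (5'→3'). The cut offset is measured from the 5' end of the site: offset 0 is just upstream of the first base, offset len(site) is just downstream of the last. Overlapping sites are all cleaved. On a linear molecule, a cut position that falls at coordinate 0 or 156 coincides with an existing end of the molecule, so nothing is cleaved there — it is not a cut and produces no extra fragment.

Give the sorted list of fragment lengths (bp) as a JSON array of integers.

[6,7,7,7,7,9,10,10,12,12,13,13,13,14,16]

Site scan:
  JekIV TCCTAAC/3: at [10, 30, 47, 57, 76, 88, 113, 120, 134] ⇒ [13, 33, 50, 60, 79, 91, 116, 123, 137]
  IvoV AACTCA/3: at [23, 37, 70, 104, 141] ⇒ [26, 40, 73, 107, 144]

All cut coordinates (distinct, sorted): [13, 26, 33, 40, 50, 60, 73, 79, 91, 107, 116, 123, 137, 144]

Fragment lengths:
  [0,13): 13 bp
  [13,26): 13 bp
  [26,33): 7 bp
  [33,40): 7 bp
  [40,50): 10 bp
  [50,60): 10 bp
  [60,73): 13 bp
  [73,79): 6 bp
  [79,91): 12 bp
  [91,107): 16 bp
  [107,116): 9 bp
  [116,123): 7 bp
  [123,137): 14 bp
  [137,144): 7 bp
  [144,156): 12 bp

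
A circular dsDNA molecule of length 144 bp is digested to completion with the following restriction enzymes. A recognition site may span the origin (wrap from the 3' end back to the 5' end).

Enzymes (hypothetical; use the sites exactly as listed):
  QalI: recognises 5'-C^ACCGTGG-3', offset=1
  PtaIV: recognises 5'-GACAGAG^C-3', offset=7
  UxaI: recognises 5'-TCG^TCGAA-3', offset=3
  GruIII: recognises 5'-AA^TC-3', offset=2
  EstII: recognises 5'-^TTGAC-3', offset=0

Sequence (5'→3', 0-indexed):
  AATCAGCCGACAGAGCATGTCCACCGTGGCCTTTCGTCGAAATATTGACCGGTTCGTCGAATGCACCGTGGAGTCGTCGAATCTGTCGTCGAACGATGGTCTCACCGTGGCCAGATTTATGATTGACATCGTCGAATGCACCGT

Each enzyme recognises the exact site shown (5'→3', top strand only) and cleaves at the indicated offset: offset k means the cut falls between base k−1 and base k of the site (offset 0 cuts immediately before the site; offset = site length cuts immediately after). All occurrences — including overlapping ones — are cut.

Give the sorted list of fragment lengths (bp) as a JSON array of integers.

Scan for sites:
  QalI CACCGTGG/1: at [21, 63, 102] ⇒ [22, 64, 103]
  PtaIV GACAGAGC/7: at [8] ⇒ [15]
  UxaI TCGTCGAA/3: at [33, 53, 73, 85, 128] ⇒ [36, 56, 76, 88, 131]
  GruIII AATC/2: at [0, 79] ⇒ [2, 81]
  EstII TTGAC/0: at [44, 122] ⇒ [44, 122]

Pooled cuts: [2, 15, 22, 36, 44, 56, 64, 76, 81, 88, 103, 122, 131]

Fragment lengths:
  2→15: 13 bp
  15→22: 7 bp
  22→36: 14 bp
  36→44: 8 bp
  44→56: 12 bp
  56→64: 8 bp
  64→76: 12 bp
  76→81: 5 bp
  81→88: 7 bp
  88→103: 15 bp
  103→122: 19 bp
  122→131: 9 bp
  131→2 (wrap): 144-131+2 = 15 bp

[5,7,7,8,8,9,12,12,13,14,15,15,19]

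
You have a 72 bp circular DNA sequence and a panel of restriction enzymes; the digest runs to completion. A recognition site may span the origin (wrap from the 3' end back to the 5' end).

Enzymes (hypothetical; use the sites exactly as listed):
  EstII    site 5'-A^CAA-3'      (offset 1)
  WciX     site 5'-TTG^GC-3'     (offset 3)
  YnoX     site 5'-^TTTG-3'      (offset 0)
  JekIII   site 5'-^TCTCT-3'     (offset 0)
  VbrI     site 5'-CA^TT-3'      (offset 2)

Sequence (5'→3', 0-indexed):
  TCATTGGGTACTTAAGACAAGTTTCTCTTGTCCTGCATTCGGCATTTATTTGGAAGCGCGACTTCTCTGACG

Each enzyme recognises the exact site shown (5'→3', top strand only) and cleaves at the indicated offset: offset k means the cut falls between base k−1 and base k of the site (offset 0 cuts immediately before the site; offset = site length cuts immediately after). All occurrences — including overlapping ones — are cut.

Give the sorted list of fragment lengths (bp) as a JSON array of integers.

[4,6,7,12,14,14,15]

Scan for sites:
  EstII ACAA/1: at [16] ⇒ [17]
  WciX (TTGGC, off=3): no sites
  YnoX TTTG/0: at [48] ⇒ [48]
  JekIII TCTCT/0: at [23, 63] ⇒ [23, 63]
  VbrI CATT/2: at [1, 35, 42] ⇒ [3, 37, 44]

Pooled cuts: [3, 17, 23, 37, 44, 48, 63]

Fragments:
  3→17: 14 bp
  17→23: 6 bp
  23→37: 14 bp
  37→44: 7 bp
  44→48: 4 bp
  48→63: 15 bp
  63→3 (wrap): 72-63+3 = 12 bp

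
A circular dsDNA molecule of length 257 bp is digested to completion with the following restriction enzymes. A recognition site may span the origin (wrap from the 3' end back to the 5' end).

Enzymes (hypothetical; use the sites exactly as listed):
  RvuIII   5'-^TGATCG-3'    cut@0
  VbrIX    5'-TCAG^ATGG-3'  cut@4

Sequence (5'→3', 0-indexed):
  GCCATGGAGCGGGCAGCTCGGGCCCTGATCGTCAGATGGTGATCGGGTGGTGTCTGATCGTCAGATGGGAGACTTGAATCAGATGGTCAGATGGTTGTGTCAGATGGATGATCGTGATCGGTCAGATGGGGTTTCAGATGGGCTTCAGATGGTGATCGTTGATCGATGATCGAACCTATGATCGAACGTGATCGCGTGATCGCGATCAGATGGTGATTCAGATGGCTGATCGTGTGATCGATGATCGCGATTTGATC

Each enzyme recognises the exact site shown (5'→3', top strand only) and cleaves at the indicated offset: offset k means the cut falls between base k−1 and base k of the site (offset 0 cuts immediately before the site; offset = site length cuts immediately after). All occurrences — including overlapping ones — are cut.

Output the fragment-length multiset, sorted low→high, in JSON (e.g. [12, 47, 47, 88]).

Site scan:
  RvuIII (TGATCG, off=0): starts [25, 39, 54, 108, 114, 152, 159, 166, 178, 188, 196, 226, 234, 241, 252] → cuts [25, 39, 54, 108, 114, 152, 159, 166, 178, 188, 196, 226, 234, 241, 252]
  VbrIX (TCAGATGG, off=4): starts [31, 60, 78, 86, 99, 121, 133, 144, 205, 217] → cuts [35, 64, 82, 90, 103, 125, 137, 148, 209, 221]

All cut coordinates (distinct, sorted): [25, 35, 39, 54, 64, 82, 90, 103, 108, 114, 125, 137, 148, 152, 159, 166, 178, 188, 196, 209, 221, 226, 234, 241, 252]

Fragment lengths:
  25→35: 10 bp
  35→39: 4 bp
  39→54: 15 bp
  54→64: 10 bp
  64→82: 18 bp
  82→90: 8 bp
  90→103: 13 bp
  103→108: 5 bp
  108→114: 6 bp
  114→125: 11 bp
  125→137: 12 bp
  137→148: 11 bp
  148→152: 4 bp
  152→159: 7 bp
  159→166: 7 bp
  166→178: 12 bp
  178→188: 10 bp
  188→196: 8 bp
  196→209: 13 bp
  209→221: 12 bp
  221→226: 5 bp
  226→234: 8 bp
  234→241: 7 bp
  241→252: 11 bp
  252→25 (wrap): 257-252+25 = 30 bp

[4,4,5,5,6,7,7,7,8,8,8,10,10,10,11,11,11,12,12,12,13,13,15,18,30]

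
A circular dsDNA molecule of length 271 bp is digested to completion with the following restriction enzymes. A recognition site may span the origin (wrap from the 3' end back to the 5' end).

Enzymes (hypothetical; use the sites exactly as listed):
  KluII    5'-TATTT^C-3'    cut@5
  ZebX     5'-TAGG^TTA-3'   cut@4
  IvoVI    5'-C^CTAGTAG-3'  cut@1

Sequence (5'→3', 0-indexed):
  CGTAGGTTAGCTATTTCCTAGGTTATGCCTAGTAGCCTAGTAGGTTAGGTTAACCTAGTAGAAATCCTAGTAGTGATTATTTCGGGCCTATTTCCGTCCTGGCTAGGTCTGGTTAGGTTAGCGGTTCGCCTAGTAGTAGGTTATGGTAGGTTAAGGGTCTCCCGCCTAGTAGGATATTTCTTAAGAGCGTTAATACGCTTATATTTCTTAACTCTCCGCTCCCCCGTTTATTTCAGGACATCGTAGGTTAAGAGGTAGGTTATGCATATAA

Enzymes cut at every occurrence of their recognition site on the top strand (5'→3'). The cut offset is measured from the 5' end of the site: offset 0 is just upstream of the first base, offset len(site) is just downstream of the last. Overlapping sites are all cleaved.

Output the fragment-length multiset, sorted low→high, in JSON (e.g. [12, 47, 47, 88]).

[5,5,6,6,8,8,10,10,11,11,12,12,12,14,14,15,16,18,24,27,27]

Scan for sites:
  KluII TATTTC/5: at [11, 77, 88, 174, 201, 228] ⇒ [16, 82, 93, 179, 206, 233]
  ZebX TAGGTTA/4: at [2, 18, 40, 45, 113, 136, 146, 243, 255] ⇒ [6, 22, 44, 49, 117, 140, 150, 247, 259]
  IvoVI CCTAGTAG/1: at [27, 35, 53, 65, 128, 164] ⇒ [28, 36, 54, 66, 129, 165]

Pooled cuts: [6, 16, 22, 28, 36, 44, 49, 54, 66, 82, 93, 117, 129, 140, 150, 165, 179, 206, 233, 247, 259]

Fragment lengths:
  6→16: 10 bp
  16→22: 6 bp
  22→28: 6 bp
  28→36: 8 bp
  36→44: 8 bp
  44→49: 5 bp
  49→54: 5 bp
  54→66: 12 bp
  66→82: 16 bp
  82→93: 11 bp
  93→117: 24 bp
  117→129: 12 bp
  129→140: 11 bp
  140→150: 10 bp
  150→165: 15 bp
  165→179: 14 bp
  179→206: 27 bp
  206→233: 27 bp
  233→247: 14 bp
  247→259: 12 bp
  259→6 (wrap): 271-259+6 = 18 bp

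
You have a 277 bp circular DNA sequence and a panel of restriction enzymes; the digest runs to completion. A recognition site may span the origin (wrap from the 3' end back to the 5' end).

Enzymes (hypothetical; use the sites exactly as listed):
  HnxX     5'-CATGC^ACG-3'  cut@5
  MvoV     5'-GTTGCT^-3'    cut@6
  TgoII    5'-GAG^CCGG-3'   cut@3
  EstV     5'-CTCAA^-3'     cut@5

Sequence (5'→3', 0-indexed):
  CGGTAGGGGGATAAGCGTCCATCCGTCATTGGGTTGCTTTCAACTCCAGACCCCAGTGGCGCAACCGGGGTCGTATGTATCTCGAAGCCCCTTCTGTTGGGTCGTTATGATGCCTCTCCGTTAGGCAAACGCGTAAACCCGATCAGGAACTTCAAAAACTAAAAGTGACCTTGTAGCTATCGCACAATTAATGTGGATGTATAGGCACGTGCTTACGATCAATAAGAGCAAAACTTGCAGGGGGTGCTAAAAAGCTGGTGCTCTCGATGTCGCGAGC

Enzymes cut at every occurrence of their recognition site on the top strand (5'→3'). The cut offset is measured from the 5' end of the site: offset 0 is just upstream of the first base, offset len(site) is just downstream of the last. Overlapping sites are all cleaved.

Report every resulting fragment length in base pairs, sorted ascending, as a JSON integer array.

Site scan:
  HnxX (CATGCACG, off=5): no sites
  MvoV GTTGCT/6: at [32] ⇒ [38]
  TgoII GAGCCGG/3: at [273] ⇒ [276]
  EstV (CTCAA, off=5): no sites

All cut coordinates (distinct, sorted): [38, 276]

Fragment lengths:
  38→276: 238 bp
  276→38 (wrap): 277-276+38 = 39 bp

[39,238]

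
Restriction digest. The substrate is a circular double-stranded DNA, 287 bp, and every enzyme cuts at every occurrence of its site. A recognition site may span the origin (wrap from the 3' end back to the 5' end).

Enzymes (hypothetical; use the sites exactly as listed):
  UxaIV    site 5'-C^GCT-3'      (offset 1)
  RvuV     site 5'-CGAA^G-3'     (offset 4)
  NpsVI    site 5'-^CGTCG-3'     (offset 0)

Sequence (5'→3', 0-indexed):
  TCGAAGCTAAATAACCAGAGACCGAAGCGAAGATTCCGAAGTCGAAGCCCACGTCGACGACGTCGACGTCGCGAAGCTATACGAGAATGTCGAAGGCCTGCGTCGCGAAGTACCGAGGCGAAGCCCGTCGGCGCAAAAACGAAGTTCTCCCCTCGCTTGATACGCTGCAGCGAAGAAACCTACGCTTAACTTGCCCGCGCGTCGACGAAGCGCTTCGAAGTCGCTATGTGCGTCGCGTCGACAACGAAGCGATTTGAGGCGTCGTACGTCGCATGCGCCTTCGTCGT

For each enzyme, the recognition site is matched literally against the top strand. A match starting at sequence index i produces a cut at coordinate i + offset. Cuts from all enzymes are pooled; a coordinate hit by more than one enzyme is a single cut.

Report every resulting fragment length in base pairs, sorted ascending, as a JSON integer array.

[2,3,3,5,5,5,6,6,6,7,8,8,9,9,9,9,9,9,10,11,11,11,11,13,13,15,16,18,19,21]

Scan for sites:
  UxaIV (CGCT, off=1): starts [153, 162, 182, 210, 221] → cuts [154, 163, 183, 211, 222]
  RvuV (CGAAG, off=4): starts [1, 22, 27, 36, 42, 71, 90, 105, 118, 139, 170, 205, 215, 244] → cuts [5, 26, 31, 40, 46, 75, 94, 109, 122, 143, 174, 209, 219, 248]
  NpsVI (CGTCG, off=0): starts [51, 60, 66, 100, 125, 199, 230, 235, 259, 266, 281] → cuts [51, 60, 66, 100, 125, 199, 230, 235, 259, 266, 281]

All cut coordinates (distinct, sorted): [5, 26, 31, 40, 46, 51, 60, 66, 75, 94, 100, 109, 122, 125, 143, 154, 163, 174, 183, 199, 209, 211, 219, 222, 230, 235, 248, 259, 266, 281]

Fragment lengths:
  5→26: 21 bp
  26→31: 5 bp
  31→40: 9 bp
  40→46: 6 bp
  46→51: 5 bp
  51→60: 9 bp
  60→66: 6 bp
  66→75: 9 bp
  75→94: 19 bp
  94→100: 6 bp
  100→109: 9 bp
  109→122: 13 bp
  122→125: 3 bp
  125→143: 18 bp
  143→154: 11 bp
  154→163: 9 bp
  163→174: 11 bp
  174→183: 9 bp
  183→199: 16 bp
  199→209: 10 bp
  209→211: 2 bp
  211→219: 8 bp
  219→222: 3 bp
  222→230: 8 bp
  230→235: 5 bp
  235→248: 13 bp
  248→259: 11 bp
  259→266: 7 bp
  266→281: 15 bp
  281→5 (wrap): 287-281+5 = 11 bp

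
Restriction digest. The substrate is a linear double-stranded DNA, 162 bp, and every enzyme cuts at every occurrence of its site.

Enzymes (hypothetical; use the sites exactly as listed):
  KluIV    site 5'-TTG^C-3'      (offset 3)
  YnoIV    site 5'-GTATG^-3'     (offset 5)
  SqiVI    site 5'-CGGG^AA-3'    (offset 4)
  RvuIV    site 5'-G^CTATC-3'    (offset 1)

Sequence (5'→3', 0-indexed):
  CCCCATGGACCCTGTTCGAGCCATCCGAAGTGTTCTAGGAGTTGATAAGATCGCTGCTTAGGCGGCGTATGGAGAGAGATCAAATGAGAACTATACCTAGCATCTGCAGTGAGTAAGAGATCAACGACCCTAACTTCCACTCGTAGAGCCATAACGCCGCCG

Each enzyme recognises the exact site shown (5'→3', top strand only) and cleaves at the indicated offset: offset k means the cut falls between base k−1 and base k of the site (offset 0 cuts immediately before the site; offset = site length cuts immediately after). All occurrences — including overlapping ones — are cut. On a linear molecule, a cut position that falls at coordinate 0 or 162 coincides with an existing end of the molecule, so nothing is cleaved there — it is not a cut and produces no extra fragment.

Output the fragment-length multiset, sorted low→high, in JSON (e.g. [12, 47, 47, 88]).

Scan for sites:
  KluIV (TTGC, off=3): no sites
  YnoIV GTATG/5: at [66] ⇒ [71]
  SqiVI (CGGGAA, off=4): no sites
  RvuIV (GCTATC, off=1): no sites

All cut coordinates (distinct, sorted): [71]

Fragment lengths:
  [0,71): 71 bp
  [71,162): 91 bp

[71,91]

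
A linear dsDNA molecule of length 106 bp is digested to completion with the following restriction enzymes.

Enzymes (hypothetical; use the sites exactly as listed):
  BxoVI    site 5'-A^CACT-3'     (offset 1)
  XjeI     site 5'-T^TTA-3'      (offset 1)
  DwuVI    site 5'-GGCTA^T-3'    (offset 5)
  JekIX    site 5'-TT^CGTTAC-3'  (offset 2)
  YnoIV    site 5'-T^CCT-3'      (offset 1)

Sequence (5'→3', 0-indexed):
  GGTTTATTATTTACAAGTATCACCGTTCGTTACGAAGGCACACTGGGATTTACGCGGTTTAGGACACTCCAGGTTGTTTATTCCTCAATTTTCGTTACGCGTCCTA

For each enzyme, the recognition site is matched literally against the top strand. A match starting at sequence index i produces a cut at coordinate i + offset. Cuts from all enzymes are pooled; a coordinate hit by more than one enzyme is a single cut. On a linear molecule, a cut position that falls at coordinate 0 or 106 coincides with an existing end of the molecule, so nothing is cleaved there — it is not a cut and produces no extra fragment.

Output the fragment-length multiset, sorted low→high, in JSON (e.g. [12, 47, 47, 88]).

Per-enzyme occurrences:
  BxoVI (ACACT, off=1): starts [39, 63] → cuts [40, 64]
  XjeI (TTTA, off=1): starts [2, 9, 48, 57, 76] → cuts [3, 10, 49, 58, 77]
  DwuVI (GGCTAT, off=5): no sites
  JekIX (TTCGTTAC, off=2): starts [25, 90] → cuts [27, 92]
  YnoIV (TCCT, off=1): starts [81, 101] → cuts [82, 102]

Pooled cuts: [3, 10, 27, 40, 49, 58, 64, 77, 82, 92, 102]

Fragments:
  [0,3): 3 bp
  [3,10): 7 bp
  [10,27): 17 bp
  [27,40): 13 bp
  [40,49): 9 bp
  [49,58): 9 bp
  [58,64): 6 bp
  [64,77): 13 bp
  [77,82): 5 bp
  [82,92): 10 bp
  [92,102): 10 bp
  [102,106): 4 bp

[3,4,5,6,7,9,9,10,10,13,13,17]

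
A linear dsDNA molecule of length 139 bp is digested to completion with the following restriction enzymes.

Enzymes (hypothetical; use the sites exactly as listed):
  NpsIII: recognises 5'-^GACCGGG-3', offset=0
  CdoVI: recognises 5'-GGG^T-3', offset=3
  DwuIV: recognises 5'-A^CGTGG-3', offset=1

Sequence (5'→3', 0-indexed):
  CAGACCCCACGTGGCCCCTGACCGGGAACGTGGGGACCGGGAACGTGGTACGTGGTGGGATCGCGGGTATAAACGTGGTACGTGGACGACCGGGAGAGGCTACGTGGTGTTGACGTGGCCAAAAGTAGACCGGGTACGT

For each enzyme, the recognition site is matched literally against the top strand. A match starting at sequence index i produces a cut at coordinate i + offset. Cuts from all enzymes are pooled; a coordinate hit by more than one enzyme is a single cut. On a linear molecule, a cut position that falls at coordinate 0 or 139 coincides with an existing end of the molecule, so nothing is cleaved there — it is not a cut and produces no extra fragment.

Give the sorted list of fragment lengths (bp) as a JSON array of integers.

[5,6,6,7,7,7,7,9,9,9,10,11,14,15,17]

Scan for sites:
  NpsIII GACCGGG/0: at [19, 34, 87, 127] ⇒ [19, 34, 87, 127]
  CdoVI GGGT/3: at [64, 131] ⇒ [67, 134]
  DwuIV ACGTGG/1: at [8, 27, 42, 49, 72, 79, 101, 112] ⇒ [9, 28, 43, 50, 73, 80, 102, 113]

Pooled cuts: [9, 19, 28, 34, 43, 50, 67, 73, 80, 87, 102, 113, 127, 134]

Fragment lengths:
  [0,9): 9 bp
  [9,19): 10 bp
  [19,28): 9 bp
  [28,34): 6 bp
  [34,43): 9 bp
  [43,50): 7 bp
  [50,67): 17 bp
  [67,73): 6 bp
  [73,80): 7 bp
  [80,87): 7 bp
  [87,102): 15 bp
  [102,113): 11 bp
  [113,127): 14 bp
  [127,134): 7 bp
  [134,139): 5 bp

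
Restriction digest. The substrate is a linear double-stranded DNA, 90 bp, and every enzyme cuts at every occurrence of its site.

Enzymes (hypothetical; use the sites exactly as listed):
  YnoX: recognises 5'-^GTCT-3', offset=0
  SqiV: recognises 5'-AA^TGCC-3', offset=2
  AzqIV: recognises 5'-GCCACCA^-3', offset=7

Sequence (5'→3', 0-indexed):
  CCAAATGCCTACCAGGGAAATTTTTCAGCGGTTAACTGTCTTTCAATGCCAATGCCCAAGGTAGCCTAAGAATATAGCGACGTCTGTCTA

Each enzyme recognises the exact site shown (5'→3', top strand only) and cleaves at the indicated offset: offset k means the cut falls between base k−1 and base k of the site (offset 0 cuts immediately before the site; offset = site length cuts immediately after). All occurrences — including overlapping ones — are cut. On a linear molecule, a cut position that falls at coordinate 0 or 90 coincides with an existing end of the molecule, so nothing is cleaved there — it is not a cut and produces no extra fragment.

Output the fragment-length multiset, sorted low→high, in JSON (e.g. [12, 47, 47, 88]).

Per-enzyme occurrences:
  YnoX (GTCT, off=0): starts [37, 81, 85] → cuts [37, 81, 85]
  SqiV (AATGCC, off=2): starts [3, 44, 50] → cuts [5, 46, 52]
  AzqIV (GCCACCA, off=7): no sites

All cut coordinates (distinct, sorted): [5, 37, 46, 52, 81, 85]

Fragment lengths:
  [0,5): 5 bp
  [5,37): 32 bp
  [37,46): 9 bp
  [46,52): 6 bp
  [52,81): 29 bp
  [81,85): 4 bp
  [85,90): 5 bp

[4,5,5,6,9,29,32]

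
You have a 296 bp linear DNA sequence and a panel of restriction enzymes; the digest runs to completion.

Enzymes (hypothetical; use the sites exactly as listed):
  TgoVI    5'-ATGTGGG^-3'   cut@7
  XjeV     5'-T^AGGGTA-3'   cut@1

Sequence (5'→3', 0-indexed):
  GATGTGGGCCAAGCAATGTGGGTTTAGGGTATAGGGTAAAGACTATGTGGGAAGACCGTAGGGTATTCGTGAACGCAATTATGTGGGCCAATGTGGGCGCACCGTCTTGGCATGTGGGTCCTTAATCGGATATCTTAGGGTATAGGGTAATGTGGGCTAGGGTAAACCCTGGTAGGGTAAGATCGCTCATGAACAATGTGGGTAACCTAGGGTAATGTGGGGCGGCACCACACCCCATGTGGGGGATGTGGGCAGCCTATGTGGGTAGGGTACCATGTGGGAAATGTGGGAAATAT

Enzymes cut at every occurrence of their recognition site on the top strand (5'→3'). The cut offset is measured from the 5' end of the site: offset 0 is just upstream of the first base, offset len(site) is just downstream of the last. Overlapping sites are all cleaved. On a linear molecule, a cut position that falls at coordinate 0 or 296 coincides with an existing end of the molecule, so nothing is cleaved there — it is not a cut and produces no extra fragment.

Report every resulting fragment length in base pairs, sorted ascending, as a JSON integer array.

Scan for sites:
  TgoVI (ATGTGGG, off=7): starts [1, 15, 44, 80, 90, 111, 149, 195, 214, 236, 245, 258, 274, 283] → cuts [8, 22, 51, 87, 97, 118, 156, 202, 221, 243, 252, 265, 281, 290]
  XjeV (TAGGGTA, off=1): starts [24, 31, 58, 135, 142, 157, 172, 207, 265] → cuts [25, 32, 59, 136, 143, 158, 173, 208, 266]

Pooled cuts: [8, 22, 25, 32, 51, 59, 87, 97, 118, 136, 143, 156, 158, 173, 202, 208, 221, 243, 252, 265, 266, 281, 290]

Fragment lengths:
  [0,8): 8 bp
  [8,22): 14 bp
  [22,25): 3 bp
  [25,32): 7 bp
  [32,51): 19 bp
  [51,59): 8 bp
  [59,87): 28 bp
  [87,97): 10 bp
  [97,118): 21 bp
  [118,136): 18 bp
  [136,143): 7 bp
  [143,156): 13 bp
  [156,158): 2 bp
  [158,173): 15 bp
  [173,202): 29 bp
  [202,208): 6 bp
  [208,221): 13 bp
  [221,243): 22 bp
  [243,252): 9 bp
  [252,265): 13 bp
  [265,266): 1 bp
  [266,281): 15 bp
  [281,290): 9 bp
  [290,296): 6 bp

[1,2,3,6,6,7,7,8,8,9,9,10,13,13,13,14,15,15,18,19,21,22,28,29]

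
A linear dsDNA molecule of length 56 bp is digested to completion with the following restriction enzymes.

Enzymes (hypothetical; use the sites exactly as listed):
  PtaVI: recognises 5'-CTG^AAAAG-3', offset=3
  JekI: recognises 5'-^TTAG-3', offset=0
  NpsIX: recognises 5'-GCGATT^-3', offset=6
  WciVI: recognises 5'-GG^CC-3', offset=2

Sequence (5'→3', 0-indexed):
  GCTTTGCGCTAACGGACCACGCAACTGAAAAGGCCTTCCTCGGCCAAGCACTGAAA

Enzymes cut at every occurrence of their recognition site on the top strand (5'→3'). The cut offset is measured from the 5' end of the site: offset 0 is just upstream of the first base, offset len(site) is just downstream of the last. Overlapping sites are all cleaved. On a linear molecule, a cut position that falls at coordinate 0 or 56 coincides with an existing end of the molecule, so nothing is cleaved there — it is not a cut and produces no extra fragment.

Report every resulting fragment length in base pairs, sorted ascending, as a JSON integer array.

Site scan:
  PtaVI CTGAAAAG/3: at [24] ⇒ [27]
  JekI (TTAG, off=0): no sites
  NpsIX (GCGATT, off=6): no sites
  WciVI GGCC/2: at [31, 41] ⇒ [33, 43]

All cut coordinates (distinct, sorted): [27, 33, 43]

Fragments:
  [0,27): 27 bp
  [27,33): 6 bp
  [33,43): 10 bp
  [43,56): 13 bp

[6,10,13,27]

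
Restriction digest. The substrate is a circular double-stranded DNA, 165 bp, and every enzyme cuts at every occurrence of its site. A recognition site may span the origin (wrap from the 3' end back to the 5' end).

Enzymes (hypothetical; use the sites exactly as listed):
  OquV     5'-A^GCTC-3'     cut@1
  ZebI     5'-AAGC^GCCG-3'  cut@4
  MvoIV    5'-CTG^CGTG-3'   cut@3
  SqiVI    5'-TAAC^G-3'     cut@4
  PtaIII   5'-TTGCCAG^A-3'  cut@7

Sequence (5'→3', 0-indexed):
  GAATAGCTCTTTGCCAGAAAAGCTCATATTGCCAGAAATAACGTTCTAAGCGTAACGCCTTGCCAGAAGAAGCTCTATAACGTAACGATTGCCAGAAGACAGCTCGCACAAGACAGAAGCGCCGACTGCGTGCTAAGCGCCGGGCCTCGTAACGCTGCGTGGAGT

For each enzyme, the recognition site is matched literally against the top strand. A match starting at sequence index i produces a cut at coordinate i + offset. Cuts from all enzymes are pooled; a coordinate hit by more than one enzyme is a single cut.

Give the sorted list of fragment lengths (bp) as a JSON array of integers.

Site scan:
  OquV AGCTC/1: at [4, 20, 70, 100] ⇒ [5, 21, 71, 101]
  ZebI AAGCGCCG/4: at [116, 134] ⇒ [120, 138]
  MvoIV CTGCGTG/3: at [125, 154] ⇒ [128, 157]
  SqiVI TAACG/4: at [38, 52, 77, 82, 149] ⇒ [42, 56, 81, 86, 153]
  PtaIII TTGCCAGA/7: at [10, 28, 59, 88] ⇒ [17, 35, 66, 95]

Pooled cuts: [5, 17, 21, 35, 42, 56, 66, 71, 81, 86, 95, 101, 120, 128, 138, 153, 157]

Fragments:
  5→17: 12 bp
  17→21: 4 bp
  21→35: 14 bp
  35→42: 7 bp
  42→56: 14 bp
  56→66: 10 bp
  66→71: 5 bp
  71→81: 10 bp
  81→86: 5 bp
  86→95: 9 bp
  95→101: 6 bp
  101→120: 19 bp
  120→128: 8 bp
  128→138: 10 bp
  138→153: 15 bp
  153→157: 4 bp
  157→5 (wrap): 165-157+5 = 13 bp

[4,4,5,5,6,7,8,9,10,10,10,12,13,14,14,15,19]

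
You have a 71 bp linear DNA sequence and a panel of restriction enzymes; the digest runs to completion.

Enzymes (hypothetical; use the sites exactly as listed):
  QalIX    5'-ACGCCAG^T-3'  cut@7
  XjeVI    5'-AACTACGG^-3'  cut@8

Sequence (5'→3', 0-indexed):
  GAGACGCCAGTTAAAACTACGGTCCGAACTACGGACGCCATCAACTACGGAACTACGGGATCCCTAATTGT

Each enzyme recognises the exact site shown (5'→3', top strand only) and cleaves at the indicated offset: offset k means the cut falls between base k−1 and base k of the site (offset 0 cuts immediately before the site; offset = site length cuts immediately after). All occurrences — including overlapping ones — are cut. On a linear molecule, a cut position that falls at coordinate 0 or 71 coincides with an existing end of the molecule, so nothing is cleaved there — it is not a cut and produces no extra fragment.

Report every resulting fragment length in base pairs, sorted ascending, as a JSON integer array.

[8,10,12,12,13,16]

Scan for sites:
  QalIX (ACGCCAGT, off=7): starts [3] → cuts [10]
  XjeVI (AACTACGG, off=8): starts [14, 26, 42, 50] → cuts [22, 34, 50, 58]

All cut coordinates (distinct, sorted): [10, 22, 34, 50, 58]

Fragments:
  [0,10): 10 bp
  [10,22): 12 bp
  [22,34): 12 bp
  [34,50): 16 bp
  [50,58): 8 bp
  [58,71): 13 bp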